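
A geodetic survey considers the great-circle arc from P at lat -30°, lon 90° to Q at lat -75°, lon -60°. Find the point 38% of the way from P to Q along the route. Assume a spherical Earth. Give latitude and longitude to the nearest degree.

From cos δ = sin φ₁ sin φ₂ + cos φ₁ cos φ₂ cos Δλ, the central angle is δ ≈ 1.278 rad (73.2°).
Interpolate at f = 0.38 with slerp weights a = sin((1−f)δ)/sin δ ≈ 0.744, b = sin(fδ)/sin δ ≈ 0.487.
p = a·p₁ + b·p₂ ≈ (0.063, 0.535, -0.843); φ = arcsin(p_z) ≈ -57.42°, λ = atan2(p_y, p_x) ≈ 83.27°.

≈ lat -57°, lon 83°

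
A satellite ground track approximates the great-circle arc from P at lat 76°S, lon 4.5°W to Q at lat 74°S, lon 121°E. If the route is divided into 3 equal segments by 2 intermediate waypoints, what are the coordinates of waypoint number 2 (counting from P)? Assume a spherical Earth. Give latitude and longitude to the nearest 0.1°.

≈ lat 81.1°S, lon 95.0°E

Write both endpoints as unit vectors p₁, p₂ with components (cos φ cos λ, cos φ sin λ, sin φ).
The central angle between the endpoints is δ = arccos(p₁·p₂) ≈ 0.465 rad (26.6°).
Interpolate at f = 2/3 with slerp weights a = sin((1−f)δ)/sin δ ≈ 0.344, b = sin(fδ)/sin δ ≈ 0.680.
p = a·p₁ + b·p₂ ≈ (-0.014, 0.154, -0.988); φ = arcsin(p_z) ≈ -81.10°, λ = atan2(p_y, p_x) ≈ 95.02°.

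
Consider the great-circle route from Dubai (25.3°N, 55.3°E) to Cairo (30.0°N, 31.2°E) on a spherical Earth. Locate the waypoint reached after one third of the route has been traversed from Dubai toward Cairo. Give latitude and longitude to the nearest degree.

≈ (27°N, 48°E)

The haversine formula gives a central angle δ ≈ 0.381 rad (21.8°) between the endpoints.
Interpolate at f = 1/3 with slerp weights a = sin((1−f)δ)/sin δ ≈ 0.676, b = sin(fδ)/sin δ ≈ 0.341.
p = a·p₁ + b·p₂ ≈ (0.600, 0.655, 0.459); φ = arcsin(p_z) ≈ 27.33°, λ = atan2(p_y, p_x) ≈ 47.51°.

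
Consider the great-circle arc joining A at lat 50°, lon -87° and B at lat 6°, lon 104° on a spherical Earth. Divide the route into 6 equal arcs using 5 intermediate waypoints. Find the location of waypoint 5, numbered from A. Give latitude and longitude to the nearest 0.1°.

≈ lat 26.3°, lon 107.3°

The haversine formula gives a central angle δ ≈ 2.150 rad (123.2°) between the endpoints.
Interpolate at f = 5/6 with slerp weights a = sin((1−f)δ)/sin δ ≈ 0.419, b = sin(fδ)/sin δ ≈ 1.166.
p = a·p₁ + b·p₂ ≈ (-0.266, 0.856, 0.443); φ = arcsin(p_z) ≈ 26.29°, λ = atan2(p_y, p_x) ≈ 107.29°.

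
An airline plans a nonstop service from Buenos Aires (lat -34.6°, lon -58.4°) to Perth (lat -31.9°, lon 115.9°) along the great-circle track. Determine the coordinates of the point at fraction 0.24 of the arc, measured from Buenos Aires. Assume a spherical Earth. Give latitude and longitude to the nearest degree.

From cos δ = sin φ₁ sin φ₂ + cos φ₁ cos φ₂ cos Δλ, the central angle is δ ≈ 1.977 rad (113.3°).
Interpolate at f = 0.24 with slerp weights a = sin((1−f)δ)/sin δ ≈ 1.086, b = sin(fδ)/sin δ ≈ 0.497.
p = a·p₁ + b·p₂ ≈ (0.284, -0.382, -0.880); φ = arcsin(p_z) ≈ -61.60°, λ = atan2(p_y, p_x) ≈ -53.34°.

≈ lat -62°, lon -53°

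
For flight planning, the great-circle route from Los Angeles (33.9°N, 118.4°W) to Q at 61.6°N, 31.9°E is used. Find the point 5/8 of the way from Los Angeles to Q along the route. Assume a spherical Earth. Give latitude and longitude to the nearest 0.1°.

Convert each endpoint to a unit vector on the sphere (x = cos φ cos λ, y = cos φ sin λ, z = sin φ).
The central angle between the endpoints is δ = arccos(p₁·p₂) ≈ 1.423 rad (81.5°).
Interpolate at f = 5/8 with slerp weights a = sin((1−f)δ)/sin δ ≈ 0.514, b = sin(fδ)/sin δ ≈ 0.785.
p = a·p₁ + b·p₂ ≈ (0.114, -0.178, 0.977); φ = arcsin(p_z) ≈ 77.79°, λ = atan2(p_y, p_x) ≈ -57.36°.

≈ 77.8°N, 57.4°W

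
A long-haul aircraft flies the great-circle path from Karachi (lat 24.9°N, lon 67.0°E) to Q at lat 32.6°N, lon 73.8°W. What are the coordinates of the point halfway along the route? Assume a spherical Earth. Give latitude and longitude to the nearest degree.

≈ lat 58°N, lon 3°E

Convert each endpoint to a unit vector on the sphere (x = cos φ cos λ, y = cos φ sin λ, z = sin φ).
The central angle between the endpoints is δ = arccos(p₁·p₂) ≈ 1.945 rad (111.4°).
Interpolate at f = 1/2 with slerp weights a = sin((1−f)δ)/sin δ ≈ 0.888, b = sin(fδ)/sin δ ≈ 0.888.
p = a·p₁ + b·p₂ ≈ (0.523, 0.023, 0.852); φ = arcsin(p_z) ≈ 58.42°, λ = atan2(p_y, p_x) ≈ 2.52°.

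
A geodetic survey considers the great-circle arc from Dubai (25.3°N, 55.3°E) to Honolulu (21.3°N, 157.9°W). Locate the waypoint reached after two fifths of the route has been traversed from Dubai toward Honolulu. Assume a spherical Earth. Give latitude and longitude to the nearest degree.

Convert each endpoint to a unit vector on the sphere (x = cos φ cos λ, y = cos φ sin λ, z = sin φ).
The central angle between the endpoints is δ = arccos(p₁·p₂) ≈ 2.153 rad (123.3°).
Interpolate at f = 2/5 with slerp weights a = sin((1−f)δ)/sin δ ≈ 1.151, b = sin(fδ)/sin δ ≈ 0.908.
p = a·p₁ + b·p₂ ≈ (-0.192, 0.537, 0.822); φ = arcsin(p_z) ≈ 55.24°, λ = atan2(p_y, p_x) ≈ 109.63°.

≈ 55°N, 110°E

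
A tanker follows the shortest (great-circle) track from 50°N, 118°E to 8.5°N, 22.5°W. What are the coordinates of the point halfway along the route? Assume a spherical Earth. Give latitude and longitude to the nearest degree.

From cos δ = sin φ₁ sin φ₂ + cos φ₁ cos φ₂ cos Δλ, the central angle is δ ≈ 1.958 rad (112.2°).
Interpolate at f = 1/2 with slerp weights a = sin((1−f)δ)/sin δ ≈ 0.896, b = sin(fδ)/sin δ ≈ 0.896.
p = a·p₁ + b·p₂ ≈ (0.548, 0.169, 0.819); φ = arcsin(p_z) ≈ 54.97°, λ = atan2(p_y, p_x) ≈ 17.17°.

≈ 55°N, 17°E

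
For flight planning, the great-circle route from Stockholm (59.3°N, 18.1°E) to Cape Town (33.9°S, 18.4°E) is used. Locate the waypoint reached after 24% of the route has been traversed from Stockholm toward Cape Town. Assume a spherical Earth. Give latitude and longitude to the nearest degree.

Write both endpoints as unit vectors p₁, p₂ with components (cos φ cos λ, cos φ sin λ, sin φ).
The central angle between the endpoints is δ = arccos(p₁·p₂) ≈ 1.627 rad (93.2°).
Interpolate at f = 0.24 with slerp weights a = sin((1−f)δ)/sin δ ≈ 0.946, b = sin(fδ)/sin δ ≈ 0.381.
p = a·p₁ + b·p₂ ≈ (0.759, 0.250, 0.601); φ = arcsin(p_z) ≈ 36.93°, λ = atan2(p_y, p_x) ≈ 18.22°.

≈ 37°N, 18°E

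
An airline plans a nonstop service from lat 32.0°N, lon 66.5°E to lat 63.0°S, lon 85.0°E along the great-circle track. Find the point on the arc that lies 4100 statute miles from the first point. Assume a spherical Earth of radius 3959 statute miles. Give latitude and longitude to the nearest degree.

Write both endpoints as unit vectors p₁, p₂ with components (cos φ cos λ, cos φ sin λ, sin φ).
The central angle between the endpoints is δ = arccos(p₁·p₂) ≈ 1.678 rad (96.1°). The total great-circle distance is δ·R ≈ 1.678 × 3959 ≈ 6643 mi, so the target fraction is f = 4100/6643 ≈ 0.617.
Interpolate at f ≈ 0.617 with slerp weights a = sin((1−f)δ)/sin δ ≈ 0.603, b = sin(fδ)/sin δ ≈ 0.865.
p = a·p₁ + b·p₂ ≈ (0.238, 0.860, -0.452); φ = arcsin(p_z) ≈ -26.84°, λ = atan2(p_y, p_x) ≈ 74.53°.

≈ lat 27°S, lon 75°E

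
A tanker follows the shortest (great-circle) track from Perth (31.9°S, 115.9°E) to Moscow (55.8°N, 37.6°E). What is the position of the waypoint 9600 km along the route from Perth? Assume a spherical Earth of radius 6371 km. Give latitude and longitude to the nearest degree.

Convert each endpoint to a unit vector on the sphere (x = cos φ cos λ, y = cos φ sin λ, z = sin φ).
The central angle between the endpoints is δ = arccos(p₁·p₂) ≈ 1.918 rad (109.9°). The total great-circle distance is δ·R ≈ 1.918 × 6371 ≈ 12220 km, so the target fraction is f = 9600/12220 ≈ 0.786.
Interpolate at f ≈ 0.786 with slerp weights a = sin((1−f)δ)/sin δ ≈ 0.425, b = sin(fδ)/sin δ ≈ 1.061.
p = a·p₁ + b·p₂ ≈ (0.315, 0.689, 0.653); φ = arcsin(p_z) ≈ 40.78°, λ = atan2(p_y, p_x) ≈ 65.42°.

≈ 41°N, 65°E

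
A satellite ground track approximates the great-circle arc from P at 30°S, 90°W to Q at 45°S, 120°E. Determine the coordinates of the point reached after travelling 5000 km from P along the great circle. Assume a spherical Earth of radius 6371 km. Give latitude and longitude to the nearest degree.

Write both endpoints as unit vectors p₁, p₂ with components (cos φ cos λ, cos φ sin λ, sin φ).
The central angle between the endpoints is δ = arccos(p₁·p₂) ≈ 1.749 rad (100.2°). The total great-circle distance is δ·R ≈ 1.749 × 6371 ≈ 11140 km, so the target fraction is f = 5000/11140 ≈ 0.449.
Interpolate at f ≈ 0.449 with slerp weights a = sin((1−f)δ)/sin δ ≈ 0.834, b = sin(fδ)/sin δ ≈ 0.718.
p = a·p₁ + b·p₂ ≈ (-0.254, -0.283, -0.925); φ = arcsin(p_z) ≈ -67.66°, λ = atan2(p_y, p_x) ≈ -131.89°.

≈ 68°S, 132°W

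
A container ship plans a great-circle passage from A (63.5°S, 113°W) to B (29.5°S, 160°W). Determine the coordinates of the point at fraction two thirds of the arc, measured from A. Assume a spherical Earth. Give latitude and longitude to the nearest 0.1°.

≈ (42.5°S, 150.7°W)

Convert each endpoint to a unit vector on the sphere (x = cos φ cos λ, y = cos φ sin λ, z = sin φ).
The central angle between the endpoints is δ = arccos(p₁·p₂) ≈ 0.788 rad (45.1°).
Interpolate at f = 2/3 with slerp weights a = sin((1−f)δ)/sin δ ≈ 0.366, b = sin(fδ)/sin δ ≈ 0.707.
p = a·p₁ + b·p₂ ≈ (-0.642, -0.361, -0.676); φ = arcsin(p_z) ≈ -42.54°, λ = atan2(p_y, p_x) ≈ -150.67°.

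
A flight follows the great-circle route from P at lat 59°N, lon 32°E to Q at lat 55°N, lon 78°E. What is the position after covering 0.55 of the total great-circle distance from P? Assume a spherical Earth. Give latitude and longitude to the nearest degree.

Write both endpoints as unit vectors p₁, p₂ with components (cos φ cos λ, cos φ sin λ, sin φ).
The central angle between the endpoints is δ = arccos(p₁·p₂) ≈ 0.434 rad (24.9°).
Interpolate at f = 0.55 with slerp weights a = sin((1−f)δ)/sin δ ≈ 0.461, b = sin(fδ)/sin δ ≈ 0.562.
p = a·p₁ + b·p₂ ≈ (0.269, 0.441, 0.856); φ = arcsin(p_z) ≈ 58.89°, λ = atan2(p_y, p_x) ≈ 58.68°.

≈ lat 59°N, lon 59°E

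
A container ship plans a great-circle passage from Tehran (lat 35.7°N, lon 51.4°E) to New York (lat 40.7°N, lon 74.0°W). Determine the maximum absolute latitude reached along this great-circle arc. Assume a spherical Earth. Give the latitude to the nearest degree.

≈ 60°N

The great circle lies in the plane with unit normal n̂ = (p₁ × p₂)/|p₁ × p₂|.
Here n̂_z ≈ -0.502; the vertex latitude is φ_max = arccos|n̂_z| ≈ 59.9°.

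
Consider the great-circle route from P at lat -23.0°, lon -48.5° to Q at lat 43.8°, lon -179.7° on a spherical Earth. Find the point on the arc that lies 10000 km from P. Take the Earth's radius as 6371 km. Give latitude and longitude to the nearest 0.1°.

Convert each endpoint to a unit vector on the sphere (x = cos φ cos λ, y = cos φ sin λ, z = sin φ).
The central angle between the endpoints is δ = arccos(p₁·p₂) ≈ 2.358 rad (135.1°). The total great-circle distance is δ·R ≈ 2.358 × 6371 ≈ 15020 km, so the target fraction is f = 10000/15020 ≈ 0.666.
Interpolate at f ≈ 0.666 with slerp weights a = sin((1−f)δ)/sin δ ≈ 1.004, b = sin(fδ)/sin δ ≈ 1.416.
p = a·p₁ + b·p₂ ≈ (-0.410, -0.697, 0.588); φ = arcsin(p_z) ≈ 36.01°, λ = atan2(p_y, p_x) ≈ -120.44°.

≈ lat 36.0°, lon -120.4°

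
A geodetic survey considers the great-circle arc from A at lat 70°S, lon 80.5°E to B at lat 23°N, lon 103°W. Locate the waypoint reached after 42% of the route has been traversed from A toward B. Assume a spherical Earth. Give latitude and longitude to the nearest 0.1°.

From cos δ = sin φ₁ sin φ₂ + cos φ₁ cos φ₂ cos Δλ, the central angle is δ ≈ 2.320 rad (133.0°).
Interpolate at f = 0.42 with slerp weights a = sin((1−f)δ)/sin δ ≈ 1.332, b = sin(fδ)/sin δ ≈ 1.131.
p = a·p₁ + b·p₂ ≈ (-0.159, -0.565, -0.810); φ = arcsin(p_z) ≈ -54.08°, λ = atan2(p_y, p_x) ≈ -105.72°.

≈ lat 54.1°S, lon 105.7°W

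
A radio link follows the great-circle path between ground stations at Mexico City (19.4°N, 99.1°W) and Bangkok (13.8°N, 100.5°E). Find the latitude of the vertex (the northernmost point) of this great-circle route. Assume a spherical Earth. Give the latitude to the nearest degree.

≈ 60°N

The great circle lies in the plane with unit normal n̂ = (p₁ × p₂)/|p₁ × p₂|.
Here n̂_z ≈ -0.495; the vertex latitude is φ_max = arccos|n̂_z| ≈ 60.4°.
Check via Clairaut: cos φ_max = |cos φ₁| · sin C = cos(19.4°)·sin(31.6°) ≈ 0.495, again giving ≈ 60.4°.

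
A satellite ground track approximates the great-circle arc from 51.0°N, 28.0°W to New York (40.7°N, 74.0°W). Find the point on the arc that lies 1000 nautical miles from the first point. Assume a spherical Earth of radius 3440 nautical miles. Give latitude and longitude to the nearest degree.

Convert each endpoint to a unit vector on the sphere (x = cos φ cos λ, y = cos φ sin λ, z = sin φ).
The central angle between the endpoints is δ = arccos(p₁·p₂) ≈ 0.577 rad (33.0°). The total great-circle distance is δ·R ≈ 0.577 × 3440 ≈ 1984 nmi, so the target fraction is f = 1000/1984 ≈ 0.504.
Interpolate at f ≈ 0.504 with slerp weights a = sin((1−f)δ)/sin δ ≈ 0.518, b = sin(fδ)/sin δ ≈ 0.526.
p = a·p₁ + b·p₂ ≈ (0.397, -0.536, 0.745); φ = arcsin(p_z) ≈ 48.15°, λ = atan2(p_y, p_x) ≈ -53.44°.

≈ 48°N, 53°W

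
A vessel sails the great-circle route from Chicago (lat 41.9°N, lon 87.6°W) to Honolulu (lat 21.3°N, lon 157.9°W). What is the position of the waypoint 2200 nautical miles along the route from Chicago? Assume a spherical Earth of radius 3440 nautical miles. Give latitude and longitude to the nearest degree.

The haversine formula gives a central angle δ ≈ 1.074 rad (61.6°) between the endpoints. The total great-circle distance is δ·R ≈ 1.074 × 3440 ≈ 3696 nmi, so the target fraction is f = 2200/3696 ≈ 0.595.
Interpolate at f ≈ 0.595 with slerp weights a = sin((1−f)δ)/sin δ ≈ 0.479, b = sin(fδ)/sin δ ≈ 0.679.
p = a·p₁ + b·p₂ ≈ (-0.571, -0.594, 0.566); φ = arcsin(p_z) ≈ 34.51°, λ = atan2(p_y, p_x) ≈ -133.86°.

≈ lat 35°N, lon 134°W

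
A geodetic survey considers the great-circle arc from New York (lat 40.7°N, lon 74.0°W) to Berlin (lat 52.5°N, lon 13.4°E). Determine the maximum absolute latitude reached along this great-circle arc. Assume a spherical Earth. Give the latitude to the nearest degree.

≈ 57°N

The great circle lies in the plane with unit normal n̂ = (p₁ × p₂)/|p₁ × p₂|.
Here n̂_z ≈ +0.547; the vertex latitude is φ_max = arccos|n̂_z| ≈ 56.8°.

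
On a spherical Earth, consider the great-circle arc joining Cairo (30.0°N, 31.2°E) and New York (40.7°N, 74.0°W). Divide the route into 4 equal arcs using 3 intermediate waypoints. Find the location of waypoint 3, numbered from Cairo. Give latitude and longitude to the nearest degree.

Convert each endpoint to a unit vector on the sphere (x = cos φ cos λ, y = cos φ sin λ, z = sin φ).
The central angle between the endpoints is δ = arccos(p₁·p₂) ≈ 1.416 rad (81.1°).
Interpolate at f = 3/4 with slerp weights a = sin((1−f)δ)/sin δ ≈ 0.351, b = sin(fδ)/sin δ ≈ 0.884.
p = a·p₁ + b·p₂ ≈ (0.445, -0.487, 0.752); φ = arcsin(p_z) ≈ 48.75°, λ = atan2(p_y, p_x) ≈ -47.59°.

≈ (49°N, 48°W)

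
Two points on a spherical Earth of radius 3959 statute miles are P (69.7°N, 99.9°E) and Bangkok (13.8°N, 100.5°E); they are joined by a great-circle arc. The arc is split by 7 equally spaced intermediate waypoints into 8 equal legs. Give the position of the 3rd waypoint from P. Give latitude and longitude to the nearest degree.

≈ (49°N, 100°E)

Write both endpoints as unit vectors p₁, p₂ with components (cos φ cos λ, cos φ sin λ, sin φ).
The central angle between the endpoints is δ = arccos(p₁·p₂) ≈ 0.976 rad (55.9°).
Interpolate at f = 3/8 with slerp weights a = sin((1−f)δ)/sin δ ≈ 0.692, b = sin(fδ)/sin δ ≈ 0.432.
p = a·p₁ + b·p₂ ≈ (-0.118, 0.649, 0.752); φ = arcsin(p_z) ≈ 48.74°, λ = atan2(p_y, p_x) ≈ 100.28°.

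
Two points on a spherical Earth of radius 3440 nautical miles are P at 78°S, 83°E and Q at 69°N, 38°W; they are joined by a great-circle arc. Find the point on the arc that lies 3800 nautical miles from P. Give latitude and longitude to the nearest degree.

≈ 26°S, 1°E

From cos δ = sin φ₁ sin φ₂ + cos φ₁ cos φ₂ cos Δλ, the central angle is δ ≈ 2.829 rad (162.1°). The total great-circle distance is δ·R ≈ 2.829 × 3440 ≈ 9732 nmi, so the target fraction is f = 3800/9732 ≈ 0.390.
Interpolate at f ≈ 0.390 with slerp weights a = sin((1−f)δ)/sin δ ≈ 3.214, b = sin(fδ)/sin δ ≈ 2.905.
p = a·p₁ + b·p₂ ≈ (0.902, 0.022, -0.431); φ = arcsin(p_z) ≈ -25.56°, λ = atan2(p_y, p_x) ≈ 1.41°.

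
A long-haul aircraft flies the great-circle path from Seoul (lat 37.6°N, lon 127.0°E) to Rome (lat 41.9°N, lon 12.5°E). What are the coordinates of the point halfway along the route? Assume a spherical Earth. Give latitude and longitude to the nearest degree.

Convert each endpoint to a unit vector on the sphere (x = cos φ cos λ, y = cos φ sin λ, z = sin φ).
The central angle between the endpoints is δ = arccos(p₁·p₂) ≈ 1.407 rad (80.6°).
Interpolate at f = 1/2 with slerp weights a = sin((1−f)δ)/sin δ ≈ 0.656, b = sin(fδ)/sin δ ≈ 0.656.
p = a·p₁ + b·p₂ ≈ (0.164, 0.521, 0.838); φ = arcsin(p_z) ≈ 56.93°, λ = atan2(p_y, p_x) ≈ 72.53°.

≈ lat 57°N, lon 73°E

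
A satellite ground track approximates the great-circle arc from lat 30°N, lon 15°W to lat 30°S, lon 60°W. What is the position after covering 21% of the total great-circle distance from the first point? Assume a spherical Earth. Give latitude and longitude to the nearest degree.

≈ lat 18°N, lon 25°W

Convert each endpoint to a unit vector on the sphere (x = cos φ cos λ, y = cos φ sin λ, z = sin φ).
The central angle between the endpoints is δ = arccos(p₁·p₂) ≈ 1.287 rad (73.7°).
Interpolate at f = 0.21 with slerp weights a = sin((1−f)δ)/sin δ ≈ 0.886, b = sin(fδ)/sin δ ≈ 0.278.
p = a·p₁ + b·p₂ ≈ (0.861, -0.407, 0.304); φ = arcsin(p_z) ≈ 17.69°, λ = atan2(p_y, p_x) ≈ -25.30°.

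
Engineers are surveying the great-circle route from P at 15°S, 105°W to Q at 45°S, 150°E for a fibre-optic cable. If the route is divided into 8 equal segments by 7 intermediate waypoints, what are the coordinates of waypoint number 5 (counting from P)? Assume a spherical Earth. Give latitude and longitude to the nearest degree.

≈ 47°S, 161°W

From cos δ = sin φ₁ sin φ₂ + cos φ₁ cos φ₂ cos Δλ, the central angle is δ ≈ 1.565 rad (89.6°).
Interpolate at f = 5/8 with slerp weights a = sin((1−f)δ)/sin δ ≈ 0.554, b = sin(fδ)/sin δ ≈ 0.829.
p = a·p₁ + b·p₂ ≈ (-0.646, -0.223, -0.730); φ = arcsin(p_z) ≈ -46.86°, λ = atan2(p_y, p_x) ≈ -160.94°.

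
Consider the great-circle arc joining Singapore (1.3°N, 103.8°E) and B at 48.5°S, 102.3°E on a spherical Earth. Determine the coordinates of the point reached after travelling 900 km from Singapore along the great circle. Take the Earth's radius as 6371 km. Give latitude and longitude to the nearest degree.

The haversine formula gives a central angle δ ≈ 0.869 rad (49.8°) between the endpoints. The total great-circle distance is δ·R ≈ 0.869 × 6371 ≈ 5539 km, so the target fraction is f = 900/5539 ≈ 0.162.
Interpolate at f ≈ 0.162 with slerp weights a = sin((1−f)δ)/sin δ ≈ 0.871, b = sin(fδ)/sin δ ≈ 0.184.
p = a·p₁ + b·p₂ ≈ (-0.234, 0.965, -0.118); φ = arcsin(p_z) ≈ -6.79°, λ = atan2(p_y, p_x) ≈ 103.62°.

≈ 7°S, 104°E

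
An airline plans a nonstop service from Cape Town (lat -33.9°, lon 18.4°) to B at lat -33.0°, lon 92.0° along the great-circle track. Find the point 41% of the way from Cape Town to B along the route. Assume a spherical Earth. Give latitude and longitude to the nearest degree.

≈ lat -39°, lon 48°

Convert each endpoint to a unit vector on the sphere (x = cos φ cos λ, y = cos φ sin λ, z = sin φ).
The central angle between the endpoints is δ = arccos(p₁·p₂) ≈ 1.047 rad (60.0°).
Interpolate at f = 0.41 with slerp weights a = sin((1−f)δ)/sin δ ≈ 0.669, b = sin(fδ)/sin δ ≈ 0.481.
p = a·p₁ + b·p₂ ≈ (0.513, 0.578, -0.635); φ = arcsin(p_z) ≈ -39.41°, λ = atan2(p_y, p_x) ≈ 48.43°.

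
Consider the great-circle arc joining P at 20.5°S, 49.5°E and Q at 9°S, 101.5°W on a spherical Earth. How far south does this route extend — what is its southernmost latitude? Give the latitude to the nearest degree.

≈ 47°S

The great circle lies in the plane with unit normal n̂ = (p₁ × p₂)/|p₁ × p₂|.
Here n̂_z ≈ -0.683; the vertex latitude is φ_max = arccos|n̂_z| ≈ 46.9°.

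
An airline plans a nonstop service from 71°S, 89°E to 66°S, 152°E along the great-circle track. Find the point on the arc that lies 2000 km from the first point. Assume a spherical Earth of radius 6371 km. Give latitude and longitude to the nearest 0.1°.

The haversine formula gives a central angle δ ≈ 0.393 rad (22.5°) between the endpoints. The total great-circle distance is δ·R ≈ 0.393 × 6371 ≈ 2502 km, so the target fraction is f = 2000/2502 ≈ 0.799.
Interpolate at f ≈ 0.799 with slerp weights a = sin((1−f)δ)/sin δ ≈ 0.206, b = sin(fδ)/sin δ ≈ 0.807.
p = a·p₁ + b·p₂ ≈ (-0.289, 0.221, -0.932); φ = arcsin(p_z) ≈ -68.68°, λ = atan2(p_y, p_x) ≈ 142.56°.

≈ 68.7°S, 142.6°E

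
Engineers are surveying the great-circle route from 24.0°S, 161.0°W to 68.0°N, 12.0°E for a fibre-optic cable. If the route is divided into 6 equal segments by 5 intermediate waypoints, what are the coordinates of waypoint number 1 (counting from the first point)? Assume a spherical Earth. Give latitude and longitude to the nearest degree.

The haversine formula gives a central angle δ ≈ 2.370 rad (135.8°) between the endpoints.
Interpolate at f = 1/6 with slerp weights a = sin((1−f)δ)/sin δ ≈ 1.319, b = sin(fδ)/sin δ ≈ 0.552.
p = a·p₁ + b·p₂ ≈ (-0.937, -0.349, -0.025); φ = arcsin(p_z) ≈ -1.41°, λ = atan2(p_y, p_x) ≈ -159.56°.

≈ 1°S, 160°W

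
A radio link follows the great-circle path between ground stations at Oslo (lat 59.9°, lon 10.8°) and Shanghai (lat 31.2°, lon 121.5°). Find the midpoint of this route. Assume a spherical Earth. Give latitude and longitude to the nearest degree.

≈ lat 59°, lon 87°

The haversine formula gives a central angle δ ≈ 1.270 rad (72.8°) between the endpoints.
Interpolate at f = 1/2 with slerp weights a = sin((1−f)δ)/sin δ ≈ 0.621, b = sin(fδ)/sin δ ≈ 0.621.
p = a·p₁ + b·p₂ ≈ (0.028, 0.511, 0.859); φ = arcsin(p_z) ≈ 59.20°, λ = atan2(p_y, p_x) ≈ 86.82°.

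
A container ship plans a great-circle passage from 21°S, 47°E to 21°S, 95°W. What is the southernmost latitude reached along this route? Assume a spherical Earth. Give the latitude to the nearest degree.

The great circle lies in the plane with unit normal n̂ = (p₁ × p₂)/|p₁ × p₂|.
Here n̂_z ≈ -0.647; the vertex latitude is φ_max = arccos|n̂_z| ≈ 49.7°.
Check via Clairaut: cos φ_max = |cos φ₁| · sin C = cos(21.0°)·sin(136.1°) ≈ 0.647, again giving ≈ 49.7°.

≈ 50°S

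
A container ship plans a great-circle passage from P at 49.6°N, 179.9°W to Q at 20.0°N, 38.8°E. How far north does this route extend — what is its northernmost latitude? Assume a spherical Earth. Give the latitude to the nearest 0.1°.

The great circle lies in the plane with unit normal n̂ = (p₁ × p₂)/|p₁ × p₂|.
Here n̂_z ≈ -0.390; the vertex latitude is φ_max = arccos|n̂_z| ≈ 67.1°.
Check via Clairaut: cos φ_max = |cos φ₁| · sin C = cos(49.6°)·sin(37.0°) ≈ 0.390, again giving ≈ 67.1°.

≈ 67.1°N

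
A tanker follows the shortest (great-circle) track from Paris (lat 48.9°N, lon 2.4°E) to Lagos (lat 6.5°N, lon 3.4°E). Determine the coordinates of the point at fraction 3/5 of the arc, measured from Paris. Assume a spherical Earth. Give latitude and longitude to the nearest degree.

≈ lat 23°N, lon 3°E

From cos δ = sin φ₁ sin φ₂ + cos φ₁ cos φ₂ cos Δλ, the central angle is δ ≈ 0.740 rad (42.4°).
Interpolate at f = 3/5 with slerp weights a = sin((1−f)δ)/sin δ ≈ 0.433, b = sin(fδ)/sin δ ≈ 0.637.
p = a·p₁ + b·p₂ ≈ (0.916, 0.049, 0.398); φ = arcsin(p_z) ≈ 23.46°, λ = atan2(p_y, p_x) ≈ 3.09°.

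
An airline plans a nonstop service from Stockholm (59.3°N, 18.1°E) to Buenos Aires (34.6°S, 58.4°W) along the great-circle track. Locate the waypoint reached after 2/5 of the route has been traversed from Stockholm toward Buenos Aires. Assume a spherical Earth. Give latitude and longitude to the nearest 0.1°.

≈ 25.3°N, 24.9°W

The haversine formula gives a central angle δ ≈ 1.972 rad (113.0°) between the endpoints.
Interpolate at f = 2/5 with slerp weights a = sin((1−f)δ)/sin δ ≈ 1.005, b = sin(fδ)/sin δ ≈ 0.770.
p = a·p₁ + b·p₂ ≈ (0.820, -0.381, 0.427); φ = arcsin(p_z) ≈ 25.28°, λ = atan2(p_y, p_x) ≈ -24.90°.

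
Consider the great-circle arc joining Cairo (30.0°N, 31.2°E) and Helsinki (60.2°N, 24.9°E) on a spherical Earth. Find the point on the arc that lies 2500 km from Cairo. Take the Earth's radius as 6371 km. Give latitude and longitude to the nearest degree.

From cos δ = sin φ₁ sin φ₂ + cos φ₁ cos φ₂ cos Δλ, the central angle is δ ≈ 0.532 rad (30.5°). The total great-circle distance is δ·R ≈ 0.532 × 6371 ≈ 3391 km, so the target fraction is f = 2500/3391 ≈ 0.737.
Interpolate at f ≈ 0.737 with slerp weights a = sin((1−f)δ)/sin δ ≈ 0.275, b = sin(fδ)/sin δ ≈ 0.754.
p = a·p₁ + b·p₂ ≈ (0.543, 0.281, 0.791); φ = arcsin(p_z) ≈ 52.30°, λ = atan2(p_y, p_x) ≈ 27.35°.

≈ (52°N, 27°E)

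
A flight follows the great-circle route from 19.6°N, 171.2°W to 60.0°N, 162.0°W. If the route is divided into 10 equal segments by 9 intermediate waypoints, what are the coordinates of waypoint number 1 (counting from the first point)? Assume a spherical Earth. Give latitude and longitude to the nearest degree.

≈ 24°N, 171°W

Convert each endpoint to a unit vector on the sphere (x = cos φ cos λ, y = cos φ sin λ, z = sin φ).
The central angle between the endpoints is δ = arccos(p₁·p₂) ≈ 0.714 rad (40.9°).
Interpolate at f = 1/10 with slerp weights a = sin((1−f)δ)/sin δ ≈ 0.915, b = sin(fδ)/sin δ ≈ 0.109.
p = a·p₁ + b·p₂ ≈ (-0.904, -0.149, 0.401); φ = arcsin(p_z) ≈ 23.66°, λ = atan2(p_y, p_x) ≈ -170.66°.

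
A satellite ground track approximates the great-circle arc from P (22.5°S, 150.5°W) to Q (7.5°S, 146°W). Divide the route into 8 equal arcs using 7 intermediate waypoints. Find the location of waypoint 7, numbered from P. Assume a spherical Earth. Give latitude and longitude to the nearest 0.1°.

Write both endpoints as unit vectors p₁, p₂ with components (cos φ cos λ, cos φ sin λ, sin φ).
The central angle between the endpoints is δ = arccos(p₁·p₂) ≈ 0.272 rad (15.6°).
Interpolate at f = 7/8 with slerp weights a = sin((1−f)δ)/sin δ ≈ 0.127, b = sin(fδ)/sin δ ≈ 0.878.
p = a·p₁ + b·p₂ ≈ (-0.823, -0.544, -0.163); φ = arcsin(p_z) ≈ -9.38°, λ = atan2(p_y, p_x) ≈ -146.53°.

≈ (9.4°S, 146.5°W)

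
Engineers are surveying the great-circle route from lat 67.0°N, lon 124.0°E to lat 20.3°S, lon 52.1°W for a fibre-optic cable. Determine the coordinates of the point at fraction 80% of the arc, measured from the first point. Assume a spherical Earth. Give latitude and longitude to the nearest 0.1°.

Convert each endpoint to a unit vector on the sphere (x = cos φ cos λ, y = cos φ sin λ, z = sin φ).
The central angle between the endpoints is δ = arccos(p₁·p₂) ≈ 2.325 rad (133.2°).
Interpolate at f = 0.80 with slerp weights a = sin((1−f)δ)/sin δ ≈ 0.616, b = sin(fδ)/sin δ ≈ 1.315.
p = a·p₁ + b·p₂ ≈ (0.623, -0.774, 0.110); φ = arcsin(p_z) ≈ 6.33°, λ = atan2(p_y, p_x) ≈ -51.16°.

≈ lat 6.3°N, lon 51.2°W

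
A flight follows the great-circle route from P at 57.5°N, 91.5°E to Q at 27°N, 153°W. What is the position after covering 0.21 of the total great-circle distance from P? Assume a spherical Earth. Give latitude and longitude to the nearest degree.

The haversine formula gives a central angle δ ≈ 1.393 rad (79.8°) between the endpoints.
Interpolate at f = 0.21 with slerp weights a = sin((1−f)δ)/sin δ ≈ 0.906, b = sin(fδ)/sin δ ≈ 0.293.
p = a·p₁ + b·p₂ ≈ (-0.245, 0.368, 0.897); φ = arcsin(p_z) ≈ 63.75°, λ = atan2(p_y, p_x) ≈ 123.70°.

≈ 64°N, 124°E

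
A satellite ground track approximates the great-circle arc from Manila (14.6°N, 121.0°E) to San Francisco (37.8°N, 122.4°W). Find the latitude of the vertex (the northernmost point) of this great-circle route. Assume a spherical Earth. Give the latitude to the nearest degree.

≈ 46°N

The great circle lies in the plane with unit normal n̂ = (p₁ × p₂)/|p₁ × p₂|.
Here n̂_z ≈ +0.696; the vertex latitude is φ_max = arccos|n̂_z| ≈ 45.9°.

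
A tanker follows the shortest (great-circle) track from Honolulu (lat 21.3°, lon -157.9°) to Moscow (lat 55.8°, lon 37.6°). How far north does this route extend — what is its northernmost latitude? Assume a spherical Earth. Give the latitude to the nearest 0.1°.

≈ 81.8°

The great circle lies in the plane with unit normal n̂ = (p₁ × p₂)/|p₁ × p₂|.
Here n̂_z ≈ -0.143; the vertex latitude is φ_max = arccos|n̂_z| ≈ 81.8°.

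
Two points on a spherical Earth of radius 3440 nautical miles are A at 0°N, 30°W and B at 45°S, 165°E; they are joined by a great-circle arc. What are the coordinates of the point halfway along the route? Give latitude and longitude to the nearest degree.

From cos δ = sin φ₁ sin φ₂ + cos φ₁ cos φ₂ cos Δλ, the central angle is δ ≈ 2.323 rad (133.1°).
Interpolate at f = 1/2 with slerp weights a = sin((1−f)δ)/sin δ ≈ 1.256, b = sin(fδ)/sin δ ≈ 1.256.
p = a·p₁ + b·p₂ ≈ (0.230, -0.398, -0.888); φ = arcsin(p_z) ≈ -62.63°, λ = atan2(p_y, p_x) ≈ -60.00°.

≈ 63°S, 60°W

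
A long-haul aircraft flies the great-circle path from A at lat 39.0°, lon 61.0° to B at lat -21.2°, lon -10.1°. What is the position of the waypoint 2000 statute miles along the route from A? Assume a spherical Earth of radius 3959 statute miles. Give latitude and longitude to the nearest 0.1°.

Write both endpoints as unit vectors p₁, p₂ with components (cos φ cos λ, cos φ sin λ, sin φ).
The central angle between the endpoints is δ = arccos(p₁·p₂) ≈ 1.564 rad (89.6°). The total great-circle distance is δ·R ≈ 1.564 × 3959 ≈ 6191 mi, so the target fraction is f = 2000/6191 ≈ 0.323.
Interpolate at f ≈ 0.323 with slerp weights a = sin((1−f)δ)/sin δ ≈ 0.872, b = sin(fδ)/sin δ ≈ 0.484.
p = a·p₁ + b·p₂ ≈ (0.773, 0.513, 0.374); φ = arcsin(p_z) ≈ 21.93°, λ = atan2(p_y, p_x) ≈ 33.60°.

≈ lat 21.9°, lon 33.6°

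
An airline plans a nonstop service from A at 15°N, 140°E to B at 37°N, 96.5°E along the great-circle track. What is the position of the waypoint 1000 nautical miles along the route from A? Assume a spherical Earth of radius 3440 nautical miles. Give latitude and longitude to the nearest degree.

The haversine formula gives a central angle δ ≈ 0.774 rad (44.3°) between the endpoints. The total great-circle distance is δ·R ≈ 0.774 × 3440 ≈ 2662 nmi, so the target fraction is f = 1000/2662 ≈ 0.376.
Interpolate at f ≈ 0.376 with slerp weights a = sin((1−f)δ)/sin δ ≈ 0.665, b = sin(fδ)/sin δ ≈ 0.410.
p = a·p₁ + b·p₂ ≈ (-0.529, 0.738, 0.419); φ = arcsin(p_z) ≈ 24.76°, λ = atan2(p_y, p_x) ≈ 125.62°.

≈ 25°N, 126°E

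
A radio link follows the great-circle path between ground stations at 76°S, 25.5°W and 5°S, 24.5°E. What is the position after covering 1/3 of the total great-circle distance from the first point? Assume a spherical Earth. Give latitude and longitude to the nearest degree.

Write both endpoints as unit vectors p₁, p₂ with components (cos φ cos λ, cos φ sin λ, sin φ).
The central angle between the endpoints is δ = arccos(p₁·p₂) ≈ 1.329 rad (76.1°).
Interpolate at f = 1/3 with slerp weights a = sin((1−f)δ)/sin δ ≈ 0.798, b = sin(fδ)/sin δ ≈ 0.441.
p = a·p₁ + b·p₂ ≈ (0.574, 0.099, -0.813); φ = arcsin(p_z) ≈ -54.34°, λ = atan2(p_y, p_x) ≈ 9.81°.

≈ 54°S, 10°E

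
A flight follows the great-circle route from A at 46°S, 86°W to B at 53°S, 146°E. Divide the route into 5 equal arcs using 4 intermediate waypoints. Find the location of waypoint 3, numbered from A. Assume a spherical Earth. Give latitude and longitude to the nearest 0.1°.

The haversine formula gives a central angle δ ≈ 1.248 rad (71.5°) between the endpoints.
Interpolate at f = 3/5 with slerp weights a = sin((1−f)δ)/sin δ ≈ 0.505, b = sin(fδ)/sin δ ≈ 0.718.
p = a·p₁ + b·p₂ ≈ (-0.334, -0.108, -0.936); φ = arcsin(p_z) ≈ -69.46°, λ = atan2(p_y, p_x) ≈ -162.03°.

≈ 69.5°S, 162.0°W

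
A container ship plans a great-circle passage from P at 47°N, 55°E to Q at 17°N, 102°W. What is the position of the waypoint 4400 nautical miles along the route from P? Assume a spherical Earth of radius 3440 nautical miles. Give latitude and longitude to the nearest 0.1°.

≈ 53.9°N, 83.9°W

Convert each endpoint to a unit vector on the sphere (x = cos φ cos λ, y = cos φ sin λ, z = sin φ).
The central angle between the endpoints is δ = arccos(p₁·p₂) ≈ 1.968 rad (112.7°). The total great-circle distance is δ·R ≈ 1.968 × 3440 ≈ 6769 nmi, so the target fraction is f = 4400/6769 ≈ 0.650.
Interpolate at f ≈ 0.650 with slerp weights a = sin((1−f)δ)/sin δ ≈ 0.689, b = sin(fδ)/sin δ ≈ 1.038.
p = a·p₁ + b·p₂ ≈ (0.063, -0.586, 0.808); φ = arcsin(p_z) ≈ 53.85°, λ = atan2(p_y, p_x) ≈ -83.86°.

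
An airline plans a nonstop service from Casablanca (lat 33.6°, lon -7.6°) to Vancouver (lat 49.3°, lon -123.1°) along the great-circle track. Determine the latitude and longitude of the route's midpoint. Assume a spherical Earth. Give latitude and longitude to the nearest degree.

Write both endpoints as unit vectors p₁, p₂ with components (cos φ cos λ, cos φ sin λ, sin φ).
The central angle between the endpoints is δ = arccos(p₁·p₂) ≈ 1.384 rad (79.3°).
Interpolate at f = 1/2 with slerp weights a = sin((1−f)δ)/sin δ ≈ 0.649, b = sin(fδ)/sin δ ≈ 0.649.
p = a·p₁ + b·p₂ ≈ (0.305, -0.426, 0.852); φ = arcsin(p_z) ≈ 58.39°, λ = atan2(p_y, p_x) ≈ -54.43°.

≈ lat 58°, lon -54°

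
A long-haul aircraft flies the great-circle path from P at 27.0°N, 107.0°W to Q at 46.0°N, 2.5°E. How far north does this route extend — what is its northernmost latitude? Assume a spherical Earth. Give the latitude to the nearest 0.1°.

The great circle lies in the plane with unit normal n̂ = (p₁ × p₂)/|p₁ × p₂|.
Here n̂_z ≈ +0.588; the vertex latitude is φ_max = arccos|n̂_z| ≈ 54.0°.
Check via Clairaut: cos φ_max = |cos φ₁| · sin C = cos(27.0°)·sin(41.3°) ≈ 0.588, again giving ≈ 54.0°.

≈ 54.0°N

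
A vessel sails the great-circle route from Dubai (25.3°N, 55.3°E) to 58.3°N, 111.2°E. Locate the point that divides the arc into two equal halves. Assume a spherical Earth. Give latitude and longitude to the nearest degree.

≈ 45°N, 75°E

The haversine formula gives a central angle δ ≈ 0.889 rad (51.0°) between the endpoints.
Interpolate at f = 1/2 with slerp weights a = sin((1−f)δ)/sin δ ≈ 0.554, b = sin(fδ)/sin δ ≈ 0.554.
p = a·p₁ + b·p₂ ≈ (0.180, 0.683, 0.708); φ = arcsin(p_z) ≈ 45.07°, λ = atan2(p_y, p_x) ≈ 75.25°.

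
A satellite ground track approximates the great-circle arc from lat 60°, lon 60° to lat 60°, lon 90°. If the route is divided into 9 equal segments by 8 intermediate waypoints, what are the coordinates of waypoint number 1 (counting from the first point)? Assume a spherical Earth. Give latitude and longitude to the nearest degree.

≈ lat 60°, lon 63°

The haversine formula gives a central angle δ ≈ 0.260 rad (14.9°) between the endpoints.
Interpolate at f = 1/9 with slerp weights a = sin((1−f)δ)/sin δ ≈ 0.891, b = sin(fδ)/sin δ ≈ 0.112.
p = a·p₁ + b·p₂ ≈ (0.223, 0.442, 0.869); φ = arcsin(p_z) ≈ 60.33°, λ = atan2(p_y, p_x) ≈ 63.25°.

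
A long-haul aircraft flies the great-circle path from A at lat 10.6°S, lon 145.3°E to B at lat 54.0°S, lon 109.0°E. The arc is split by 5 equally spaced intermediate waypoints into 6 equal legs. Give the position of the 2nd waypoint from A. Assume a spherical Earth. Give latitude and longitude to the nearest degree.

The haversine formula gives a central angle δ ≈ 0.909 rad (52.1°) between the endpoints.
Interpolate at f = 2/6 with slerp weights a = sin((1−f)δ)/sin δ ≈ 0.722, b = sin(fδ)/sin δ ≈ 0.378.
p = a·p₁ + b·p₂ ≈ (-0.656, 0.614, -0.439); φ = arcsin(p_z) ≈ -26.03°, λ = atan2(p_y, p_x) ≈ 136.88°.

≈ lat 26°S, lon 137°E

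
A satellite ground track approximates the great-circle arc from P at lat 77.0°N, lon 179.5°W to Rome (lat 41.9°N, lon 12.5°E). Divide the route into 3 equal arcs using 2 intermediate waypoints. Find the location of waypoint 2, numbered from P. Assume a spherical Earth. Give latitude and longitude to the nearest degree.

≈ lat 62°N, lon 15°E

The haversine formula gives a central angle δ ≈ 1.062 rad (60.9°) between the endpoints.
Interpolate at f = 2/3 with slerp weights a = sin((1−f)δ)/sin δ ≈ 0.397, b = sin(fδ)/sin δ ≈ 0.745.
p = a·p₁ + b·p₂ ≈ (0.452, 0.119, 0.884); φ = arcsin(p_z) ≈ 62.14°, λ = atan2(p_y, p_x) ≈ 14.78°.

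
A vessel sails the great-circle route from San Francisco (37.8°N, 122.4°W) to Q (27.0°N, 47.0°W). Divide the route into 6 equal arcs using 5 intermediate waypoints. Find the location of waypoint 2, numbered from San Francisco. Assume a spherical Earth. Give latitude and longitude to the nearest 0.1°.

≈ (40.0°N, 95.5°W)

The haversine formula gives a central angle δ ≈ 1.098 rad (62.9°) between the endpoints.
Interpolate at f = 2/6 with slerp weights a = sin((1−f)δ)/sin δ ≈ 0.751, b = sin(fδ)/sin δ ≈ 0.402.
p = a·p₁ + b·p₂ ≈ (-0.074, -0.763, 0.643); φ = arcsin(p_z) ≈ 39.98°, λ = atan2(p_y, p_x) ≈ -95.51°.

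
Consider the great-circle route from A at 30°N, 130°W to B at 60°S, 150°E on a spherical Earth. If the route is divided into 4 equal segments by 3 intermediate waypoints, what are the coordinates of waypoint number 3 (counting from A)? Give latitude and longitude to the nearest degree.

≈ 42°S, 175°W

The haversine formula gives a central angle δ ≈ 1.937 rad (111.0°) between the endpoints.
Interpolate at f = 3/4 with slerp weights a = sin((1−f)δ)/sin δ ≈ 0.498, b = sin(fδ)/sin δ ≈ 1.063.
p = a·p₁ + b·p₂ ≈ (-0.738, -0.065, -0.672); φ = arcsin(p_z) ≈ -42.20°, λ = atan2(p_y, p_x) ≈ -174.98°.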